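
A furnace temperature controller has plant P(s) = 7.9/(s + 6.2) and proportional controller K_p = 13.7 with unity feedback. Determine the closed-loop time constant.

Closed-loop transfer function: T(s) = K_p·P(s)/(1 + K_p·P(s)) = 108.2/(s + 6.2 + 108.2) = 108.2/(s + 114.4).
Time constant τ = 1/114.4 = 0.00874 s.

τ = 0.00874 s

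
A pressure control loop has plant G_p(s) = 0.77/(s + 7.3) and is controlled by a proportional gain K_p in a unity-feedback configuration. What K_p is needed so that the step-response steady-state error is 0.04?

K_p = 228

For a type-0 loop with proportional control, e_ss = 1/(1 + K_p·G_p(0)).
G_p(0) = 0.1055. Require 1/(1 + K_p·0.1055) = 0.04, so 1 + 0.1055·K_p = 25.
K_p = (25 − 1)/0.1055 = 228.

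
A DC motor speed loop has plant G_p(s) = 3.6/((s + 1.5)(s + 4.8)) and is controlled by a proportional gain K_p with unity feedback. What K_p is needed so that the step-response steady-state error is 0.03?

K_p = 64.7

For a type-0 loop with proportional control, e_ss = 1/(1 + K_p·G_p(0)).
G_p(0) = 0.5. Require 1/(1 + K_p·0.5) = 0.03, so 1 + 0.5·K_p = 33.33.
K_p = (33.33 − 1)/0.5 = 64.7.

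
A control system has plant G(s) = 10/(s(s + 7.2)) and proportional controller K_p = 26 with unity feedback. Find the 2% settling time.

Closed-loop characteristic equation: s² + 7.2s + 260 = 0, so ω_n = 16.12 rad/s and ζ = 7.2/(2·16.12) = 0.2233.
2% settling time T_s ≈ 4/(ζω_n) = 4/3.6 = 1.11 s.

T_s ≈ 1.11 s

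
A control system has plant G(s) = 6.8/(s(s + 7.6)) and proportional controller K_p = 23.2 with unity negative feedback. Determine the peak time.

The closed-loop denominator s² + 7.6s + 157.8 gives ω_n = √157.8 = 12.56 and ζ = 7.6/(2ω_n) = 0.3025.
Damped frequency ω_d = ω_n√(1−ζ²) = 11.97 rad/s, so peak time T_p = π/ω_d = 0.262 s.

T_p = 0.262 s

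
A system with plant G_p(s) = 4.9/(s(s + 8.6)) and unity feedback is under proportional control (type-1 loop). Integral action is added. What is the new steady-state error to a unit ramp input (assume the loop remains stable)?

0

The integrator raises the loop to type 2, so K_v → ∞ and e_ss to a ramp is zero.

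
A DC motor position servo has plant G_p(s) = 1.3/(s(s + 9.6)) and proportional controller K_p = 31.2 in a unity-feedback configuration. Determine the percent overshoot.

The closed-loop denominator s² + 9.6s + 40.56 gives ω_n = √40.56 = 6.369 and ζ = 9.6/(2ω_n) = 0.7537.
%OS = 100·exp(−πζ/√(1−ζ²)) = 100·exp(−π·0.7537/√0.432) = 2.73%.

2.73%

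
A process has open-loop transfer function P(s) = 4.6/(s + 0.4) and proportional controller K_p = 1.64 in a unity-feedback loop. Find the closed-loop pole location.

s = -7.944

Closed-loop transfer function: T(s) = K_p·P(s)/(1 + K_p·P(s)) = 7.544/(s + 0.4 + 7.544) = 7.544/(s + 7.944).
The closed-loop pole is at s = −7.944.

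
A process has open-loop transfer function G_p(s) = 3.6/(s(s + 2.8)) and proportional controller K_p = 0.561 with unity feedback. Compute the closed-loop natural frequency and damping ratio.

The closed-loop denominator is s(s+2.8) + 0.561·3.6 = s² + 2.8s + 2.02.
Matching s² + 2ζω_n s + ω_n²: ω_n = √2.02 = 1.421 rad/s and 2ζω_n = 2.8, so ζ = 2.8/(2·1.421) = 0.985.

ω_n = 1.42 rad/s, ζ = 0.985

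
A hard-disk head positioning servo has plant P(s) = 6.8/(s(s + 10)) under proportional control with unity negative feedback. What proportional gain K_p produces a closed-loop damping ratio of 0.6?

K_p = 10.2

Closed-loop characteristic equation: s² + 10s + K_p·6.8 = 0.
So ω_n = √(6.8K_p) and 2ζω_n = 10, giving ζ = 10/(2√(6.8K_p)).
Setting ζ = 0.6: √(6.8K_p) = 10/(2·0.6) = 8.333, so K_p = 69.44/6.8 = 10.2.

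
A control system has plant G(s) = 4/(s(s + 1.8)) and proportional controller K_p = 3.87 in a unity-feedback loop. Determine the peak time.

T_p = 0.82 s

Closed-loop characteristic equation: s² + 1.8s + 15.48 = 0, so ω_n = 3.934 rad/s and ζ = 1.8/(2·3.934) = 0.2287.
Damped frequency ω_d = ω_n√(1−ζ²) = 3.83 rad/s, so peak time T_p = π/ω_d = 0.82 s.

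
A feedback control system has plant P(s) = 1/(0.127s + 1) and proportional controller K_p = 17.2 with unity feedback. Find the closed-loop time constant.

τ = 0.00698 s

Closed loop: T(s) = K_p·P/(1+K_p·P) = 17.2/(0.127s + 1 + 17.2), with pole at s = −(1 + 17.2)/0.127 = −143.3.
Closed-loop time constant τ = 1/143.3 = 0.00698 s.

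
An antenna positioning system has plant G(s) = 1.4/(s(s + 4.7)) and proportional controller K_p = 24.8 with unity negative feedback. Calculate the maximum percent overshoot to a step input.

The closed-loop denominator s² + 4.7s + 34.72 gives ω_n = √34.72 = 5.892 and ζ = 4.7/(2ω_n) = 0.3988.
%OS = 100·exp(−πζ/√(1−ζ²)) = 100·exp(−π·0.3988/√0.8409) = 25.5%.

25.5%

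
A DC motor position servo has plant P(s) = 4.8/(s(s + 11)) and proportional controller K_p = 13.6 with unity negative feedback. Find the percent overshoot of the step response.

5.4%

From 1 + K_pP(s) = 0: s² + 11s + 65.28 = 0 ⇒ ω_n = 8.08, ζ = 0.6807.
%OS = 100·exp(−πζ/√(1−ζ²)) = 100·exp(−π·0.6807/√0.5366) = 5.4%.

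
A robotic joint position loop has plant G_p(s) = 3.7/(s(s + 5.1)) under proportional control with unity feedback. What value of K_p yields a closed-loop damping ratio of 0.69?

K_p = 3.69

Closed-loop characteristic equation: s² + 5.1s + K_p·3.7 = 0.
So ω_n = √(3.7K_p) and 2ζω_n = 5.1, giving ζ = 5.1/(2√(3.7K_p)).
Setting ζ = 0.69: √(3.7K_p) = 5.1/(2·0.69) = 3.696, so K_p = 13.66/3.7 = 3.69.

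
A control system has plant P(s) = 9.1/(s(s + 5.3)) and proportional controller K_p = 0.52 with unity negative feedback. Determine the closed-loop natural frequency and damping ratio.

ω_n = 2.18 rad/s, ζ = 1.22

1 + K_p·P(s) = 0 gives s² + 5.3s + 4.732 = 0.
So ω_n² = 4.732 ⇒ ω_n = 2.175 rad/s, and ζ = 5.3/(2ω_n) = 1.22.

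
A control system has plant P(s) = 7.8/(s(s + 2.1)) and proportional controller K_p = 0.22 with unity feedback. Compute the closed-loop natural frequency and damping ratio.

1 + K_p·P(s) = 0 gives s² + 2.1s + 1.716 = 0.
Matching s² + 2ζω_n s + ω_n²: ω_n = √1.716 = 1.31 rad/s and 2ζω_n = 2.1, so ζ = 2.1/(2·1.31) = 0.802.

ω_n = 1.31 rad/s, ζ = 0.802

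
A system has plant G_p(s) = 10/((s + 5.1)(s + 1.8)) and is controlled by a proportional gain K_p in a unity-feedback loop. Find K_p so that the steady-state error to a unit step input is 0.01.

The loop is type 0, so e_ss(step) = 1/(1 + K_pos) with K_pos = K_p·G_p(0).
G_p(0) = 1.089. Require 1/(1 + K_p·1.089) = 0.01, so 1 + 1.089·K_p = 100.
K_p = (100 − 1)/1.089 = 90.9.

K_p = 90.9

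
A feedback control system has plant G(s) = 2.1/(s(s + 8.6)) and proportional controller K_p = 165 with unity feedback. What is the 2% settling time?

The closed-loop denominator s² + 8.6s + 346.5 gives ω_n = √346.5 = 18.61 and ζ = 8.6/(2ω_n) = 0.231.
2% settling time T_s ≈ 4/(ζω_n) = 4/4.3 = 0.93 s.

T_s ≈ 0.93 s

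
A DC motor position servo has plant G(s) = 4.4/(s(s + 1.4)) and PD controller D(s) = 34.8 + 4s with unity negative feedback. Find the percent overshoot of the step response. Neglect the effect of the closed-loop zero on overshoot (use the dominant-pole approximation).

2.32%

Forward path: (34.8 + 4s)·4.4/(s(s+1.4)). The closed-loop characteristic equation is s² + (1.4 + 4.4·4)s + 4.4·34.8 = 0.
That is s² + 19s + 153.1 = 0, so ω_n = 12.37 rad/s and ζ = 19/(2·12.37) = 0.7677.
%OS = 100·exp(−πζ/√(1−ζ²)) = 2.32%.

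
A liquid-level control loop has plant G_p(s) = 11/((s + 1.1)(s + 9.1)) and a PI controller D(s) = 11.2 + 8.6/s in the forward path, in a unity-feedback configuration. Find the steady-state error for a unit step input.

0

The open loop D(s)G_p(s) has a pole at the origin (type 1), so the static position error constant is infinite and e_ss = 1/(1+∞) = 0.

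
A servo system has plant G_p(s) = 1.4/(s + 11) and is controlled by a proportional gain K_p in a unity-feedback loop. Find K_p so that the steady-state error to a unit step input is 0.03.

For a type-0 loop with proportional control, e_ss = 1/(1 + K_p·G_p(0)).
G_p(0) = 0.1273. Require 1/(1 + K_p·0.1273) = 0.03, so 1 + 0.1273·K_p = 33.33.
K_p = (33.33 − 1)/0.1273 = 254.

K_p = 254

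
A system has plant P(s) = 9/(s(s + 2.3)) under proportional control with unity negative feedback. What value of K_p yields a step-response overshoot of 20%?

From %OS = 100·exp(−πζ/√(1−ζ²)) = 20%, ζ = −ln(0.2)/√(π²+ln²(0.2)) = 0.4559.
Characteristic equation s² + 2.3s + 9K_p = 0 gives ζ = 2.3/(2√(9K_p)).
Setting ζ = 0.4559: √(9K_p) = 2.3/(2·0.4559) = 2.522, so K_p = 6.362/9 = 0.707.

K_p = 0.707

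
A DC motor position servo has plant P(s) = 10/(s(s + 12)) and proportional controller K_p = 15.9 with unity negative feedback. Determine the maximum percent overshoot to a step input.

Closed-loop characteristic equation: s² + 12s + 159 = 0, so ω_n = 12.61 rad/s and ζ = 12/(2·12.61) = 0.4758.
%OS = 100·exp(−πζ/√(1−ζ²)) = 100·exp(−π·0.4758/√0.7736) = 18.3%.

18.3%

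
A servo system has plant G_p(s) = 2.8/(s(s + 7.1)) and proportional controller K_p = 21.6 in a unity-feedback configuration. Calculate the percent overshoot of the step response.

20%

The closed-loop denominator s² + 7.1s + 60.48 gives ω_n = √60.48 = 7.777 and ζ = 7.1/(2ω_n) = 0.4565.
%OS = 100·exp(−πζ/√(1−ζ²)) = 100·exp(−π·0.4565/√0.7916) = 20%.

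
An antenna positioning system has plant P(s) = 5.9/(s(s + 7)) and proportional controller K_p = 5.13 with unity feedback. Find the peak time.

T_p = 0.74 s

From 1 + K_pP(s) = 0: s² + 7s + 30.27 = 0 ⇒ ω_n = 5.502, ζ = 0.6362.
Damped frequency ω_d = ω_n√(1−ζ²) = 4.245 rad/s, so peak time T_p = π/ω_d = 0.74 s.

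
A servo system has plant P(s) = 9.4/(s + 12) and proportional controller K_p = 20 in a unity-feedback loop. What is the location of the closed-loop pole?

Closed-loop transfer function: T(s) = K_p·P(s)/(1 + K_p·P(s)) = 188/(s + 12 + 188) = 188/(s + 200).
The closed-loop pole is at s = −200.

s = -200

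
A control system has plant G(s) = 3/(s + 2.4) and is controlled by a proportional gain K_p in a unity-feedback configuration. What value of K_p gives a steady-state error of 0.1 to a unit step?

For a type-0 loop with proportional control, e_ss = 1/(1 + K_p·G(0)).
G(0) = 1.25. Require 1/(1 + K_p·1.25) = 0.1, so 1 + 1.25·K_p = 10.
K_p = (10 − 1)/1.25 = 7.2.

K_p = 7.2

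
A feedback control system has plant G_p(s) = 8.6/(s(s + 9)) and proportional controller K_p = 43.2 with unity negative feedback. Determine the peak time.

From 1 + K_pG_p(s) = 0: s² + 9s + 371.5 = 0 ⇒ ω_n = 19.27, ζ = 0.2335.
Damped frequency ω_d = ω_n√(1−ζ²) = 18.74 rad/s, so peak time T_p = π/ω_d = 0.168 s.

T_p = 0.168 s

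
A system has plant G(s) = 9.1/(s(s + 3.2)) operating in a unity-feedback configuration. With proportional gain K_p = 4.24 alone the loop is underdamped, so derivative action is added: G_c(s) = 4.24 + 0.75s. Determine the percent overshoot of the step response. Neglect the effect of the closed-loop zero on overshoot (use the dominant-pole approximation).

1.37%

Forward path: (4.24 + 0.75s)·9.1/(s(s+3.2)). The closed-loop characteristic equation is s² + (3.2 + 9.1·0.75)s + 9.1·4.24 = 0.
That is s² + 10.02s + 38.58 = 0, so ω_n = 6.212 rad/s and ζ = 10.02/(2·6.212) = 0.807.
%OS = 100·exp(−πζ/√(1−ζ²)) = 1.37%.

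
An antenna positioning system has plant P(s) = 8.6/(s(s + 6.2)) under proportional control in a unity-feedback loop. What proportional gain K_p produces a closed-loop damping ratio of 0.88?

K_p = 1.44

Closed-loop characteristic equation: s² + 6.2s + K_p·8.6 = 0.
So ω_n = √(8.6K_p) and 2ζω_n = 6.2, giving ζ = 6.2/(2√(8.6K_p)).
Setting ζ = 0.88: √(8.6K_p) = 6.2/(2·0.88) = 3.523, so K_p = 12.41/8.6 = 1.44.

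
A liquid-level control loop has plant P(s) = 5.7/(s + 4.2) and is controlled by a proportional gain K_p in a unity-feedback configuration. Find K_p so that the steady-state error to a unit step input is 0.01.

K_p = 72.9

Steady-state error for a unit step on this type-0 loop is 1/(1 + K_p·P(0)).
P(0) = 1.357. Require 1/(1 + K_p·1.357) = 0.01, so 1 + 1.357·K_p = 100.
K_p = (100 − 1)/1.357 = 72.9.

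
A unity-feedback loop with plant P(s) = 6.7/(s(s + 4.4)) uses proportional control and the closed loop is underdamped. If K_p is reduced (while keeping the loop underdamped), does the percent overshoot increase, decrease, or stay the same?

ζ = 4.4/(2√(6.7K_p)) rises as K_p falls; higher damping means less overshoot.

decrease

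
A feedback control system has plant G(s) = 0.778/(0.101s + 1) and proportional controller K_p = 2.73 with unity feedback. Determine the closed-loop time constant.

Closed loop: T(s) = K_p·G/(1+K_p·G) = 2.124/(0.101s + 1 + 2.124), with pole at s = −(1 + 2.124)/0.101 = −30.93.
Closed-loop time constant τ = 1/30.93 = 0.0323 s.

τ = 0.0323 s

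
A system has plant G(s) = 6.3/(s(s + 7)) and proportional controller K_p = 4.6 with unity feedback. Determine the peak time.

T_p = 0.768 s

The closed-loop denominator s² + 7s + 28.98 gives ω_n = √28.98 = 5.383 and ζ = 7/(2ω_n) = 0.6502.
Damped frequency ω_d = ω_n√(1−ζ²) = 4.09 rad/s, so peak time T_p = π/ω_d = 0.768 s.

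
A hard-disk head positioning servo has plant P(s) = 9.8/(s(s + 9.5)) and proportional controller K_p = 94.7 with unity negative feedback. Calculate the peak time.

Closed-loop characteristic equation: s² + 9.5s + 928.1 = 0, so ω_n = 30.46 rad/s and ζ = 9.5/(2·30.46) = 0.1559.
Damped frequency ω_d = ω_n√(1−ζ²) = 30.09 rad/s, so peak time T_p = π/ω_d = 0.104 s.

T_p = 0.104 s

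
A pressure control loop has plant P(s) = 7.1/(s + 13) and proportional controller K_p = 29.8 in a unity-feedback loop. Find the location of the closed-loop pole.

Closed-loop transfer function: T(s) = K_p·P(s)/(1 + K_p·P(s)) = 211.6/(s + 13 + 211.6) = 211.6/(s + 224.6).
The closed-loop pole is at s = −224.6.

s = -224.6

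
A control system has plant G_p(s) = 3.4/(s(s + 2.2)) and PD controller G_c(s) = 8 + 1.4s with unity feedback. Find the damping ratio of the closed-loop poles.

Forward path: (8 + 1.4s)·3.4/(s(s+2.2)). The closed-loop characteristic equation is s² + (2.2 + 3.4·1.4)s + 3.4·8 = 0.
That is s² + 6.96s + 27.2 = 0, so ω_n = 5.215 rad/s and ζ = 6.96/(2·5.215) = 0.6673.

ζ = 0.667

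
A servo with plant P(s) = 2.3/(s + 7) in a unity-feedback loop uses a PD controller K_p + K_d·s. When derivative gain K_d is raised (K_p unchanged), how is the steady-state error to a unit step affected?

At s = 0 the derivative term contributes nothing: C(0) = K_p regardless of K_d, so K_pos = K_p·P(0) and e_ss are unchanged.

unchanged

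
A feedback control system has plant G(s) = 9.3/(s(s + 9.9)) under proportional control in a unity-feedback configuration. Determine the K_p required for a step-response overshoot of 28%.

K_p = 18.7

From %OS = 100·exp(−πζ/√(1−ζ²)) = 28%, ζ = −ln(0.28)/√(π²+ln²(0.28)) = 0.3755.
Characteristic equation s² + 9.9s + 9.3K_p = 0 gives ζ = 9.9/(2√(9.3K_p)).
Setting ζ = 0.3755: √(9.3K_p) = 9.9/(2·0.3755) = 13.18, so K_p = 173.7/9.3 = 18.7.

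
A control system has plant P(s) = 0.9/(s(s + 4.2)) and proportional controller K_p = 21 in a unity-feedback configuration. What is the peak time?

T_p = 0.825 s

From 1 + K_pP(s) = 0: s² + 4.2s + 18.9 = 0 ⇒ ω_n = 4.347, ζ = 0.483.
Damped frequency ω_d = ω_n√(1−ζ²) = 3.807 rad/s, so peak time T_p = π/ω_d = 0.825 s.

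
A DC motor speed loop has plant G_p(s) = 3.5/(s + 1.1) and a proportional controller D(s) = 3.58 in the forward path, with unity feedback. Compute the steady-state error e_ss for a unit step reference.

The loop is type 0. Static position error constant K_pos = D(0)·G_p(0) = 3.58·3.182 = 11.39.
Steady-state error to a unit step: e_ss = 1/(1+K_pos) = 1/12.39 = 0.0807.

0.0807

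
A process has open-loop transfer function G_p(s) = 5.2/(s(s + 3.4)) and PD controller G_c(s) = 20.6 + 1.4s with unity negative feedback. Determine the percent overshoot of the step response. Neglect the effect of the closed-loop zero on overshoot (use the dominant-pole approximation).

15.1%

Forward path: (20.6 + 1.4s)·5.2/(s(s+3.4)). The closed-loop characteristic equation is s² + (3.4 + 5.2·1.4)s + 5.2·20.6 = 0.
That is s² + 10.68s + 107.1 = 0, so ω_n = 10.35 rad/s and ζ = 10.68/(2·10.35) = 0.5159.
%OS = 100·exp(−πζ/√(1−ζ²)) = 15.1%.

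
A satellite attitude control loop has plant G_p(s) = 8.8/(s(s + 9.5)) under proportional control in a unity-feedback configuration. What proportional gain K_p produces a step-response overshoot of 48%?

K_p = 49.5

From %OS = 100·exp(−πζ/√(1−ζ²)) = 48%, ζ = −ln(0.48)/√(π²+ln²(0.48)) = 0.2275.
Characteristic equation s² + 9.5s + 8.8K_p = 0 gives ζ = 9.5/(2√(8.8K_p)).
Setting ζ = 0.2275: √(8.8K_p) = 9.5/(2·0.2275) = 20.88, so K_p = 435.9/8.8 = 49.5.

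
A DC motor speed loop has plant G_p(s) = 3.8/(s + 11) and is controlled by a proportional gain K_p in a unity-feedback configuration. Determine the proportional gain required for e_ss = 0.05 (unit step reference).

K_p = 55

For a type-0 loop with proportional control, e_ss = 1/(1 + K_p·G_p(0)).
G_p(0) = 0.3455. Require 1/(1 + K_p·0.3455) = 0.05, so 1 + 0.3455·K_p = 20.
K_p = (20 − 1)/0.3455 = 55.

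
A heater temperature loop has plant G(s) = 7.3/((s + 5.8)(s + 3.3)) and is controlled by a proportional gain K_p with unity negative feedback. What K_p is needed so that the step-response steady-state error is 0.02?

K_p = 128

The loop is type 0, so e_ss(step) = 1/(1 + K_pos) with K_pos = K_p·G(0).
G(0) = 0.3814. Require 1/(1 + K_p·0.3814) = 0.02, so 1 + 0.3814·K_p = 50.
K_p = (50 − 1)/0.3814 = 128.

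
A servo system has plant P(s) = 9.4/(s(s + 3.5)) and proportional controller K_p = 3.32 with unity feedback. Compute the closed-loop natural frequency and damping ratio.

ω_n = 5.59 rad/s, ζ = 0.313

1 + K_p·P(s) = 0 gives s² + 3.5s + 31.21 = 0.
So ω_n² = 31.21 ⇒ ω_n = 5.586 rad/s, and ζ = 3.5/(2ω_n) = 0.313.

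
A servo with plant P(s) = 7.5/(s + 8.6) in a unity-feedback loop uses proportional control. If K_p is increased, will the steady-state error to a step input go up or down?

e_ss = 1/(1 + K_p·P(0)); a larger K_p raises the denominator, so e_ss decreases.

decrease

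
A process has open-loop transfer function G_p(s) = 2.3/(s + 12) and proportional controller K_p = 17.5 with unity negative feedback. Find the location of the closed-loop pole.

s = -52.25

Closed-loop transfer function: T(s) = K_p·G_p(s)/(1 + K_p·G_p(s)) = 40.25/(s + 12 + 40.25) = 40.25/(s + 52.25).
The closed-loop pole is at s = −52.25.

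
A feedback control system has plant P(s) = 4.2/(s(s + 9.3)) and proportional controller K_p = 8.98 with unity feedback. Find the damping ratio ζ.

1 + K_p·P(s) = 0 gives s² + 9.3s + 37.72 = 0.
So ω_n² = 37.72 ⇒ ω_n = 6.141 rad/s, and ζ = 9.3/(2ω_n) = 0.757.

ζ = 0.757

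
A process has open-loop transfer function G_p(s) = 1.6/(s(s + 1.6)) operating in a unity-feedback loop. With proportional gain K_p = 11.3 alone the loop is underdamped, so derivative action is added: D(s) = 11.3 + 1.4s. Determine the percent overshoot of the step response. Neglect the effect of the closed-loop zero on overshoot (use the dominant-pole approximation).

Forward path: (11.3 + 1.4s)·1.6/(s(s+1.6)). The closed-loop characteristic equation is s² + (1.6 + 1.6·1.4)s + 1.6·11.3 = 0.
That is s² + 3.84s + 18.08 = 0, so ω_n = 4.252 rad/s and ζ = 3.84/(2·4.252) = 0.4515.
%OS = 100·exp(−πζ/√(1−ζ²)) = 20.4%.

20.4%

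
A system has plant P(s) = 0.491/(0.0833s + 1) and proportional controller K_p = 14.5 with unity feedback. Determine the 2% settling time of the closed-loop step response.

T_s ≈ 0.041 s

Closed loop: T(s) = K_p·P/(1+K_p·P) = 7.119/(0.0833s + 1 + 7.119), with pole at s = −(1 + 7.119)/0.0833 = −97.47.
τ = 1/97.47 = 0.01026 s, so 2% settling time ≈ 4τ = 0.041 s.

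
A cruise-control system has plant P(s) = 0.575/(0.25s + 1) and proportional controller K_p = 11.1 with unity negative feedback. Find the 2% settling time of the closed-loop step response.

T_s ≈ 0.135 s

Closed loop: T(s) = K_p·P/(1+K_p·P) = 6.382/(0.25s + 1 + 6.382), with pole at s = −(1 + 6.382)/0.25 = −29.53.
τ = 1/29.53 = 0.03386 s, so 2% settling time ≈ 4τ = 0.135 s.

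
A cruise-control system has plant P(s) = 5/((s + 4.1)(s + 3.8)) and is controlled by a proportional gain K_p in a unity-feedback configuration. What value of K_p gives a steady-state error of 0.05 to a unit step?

K_p = 59.2

For a type-0 loop with proportional control, e_ss = 1/(1 + K_p·P(0)).
P(0) = 0.3209. Require 1/(1 + K_p·0.3209) = 0.05, so 1 + 0.3209·K_p = 20.
K_p = (20 − 1)/0.3209 = 59.2.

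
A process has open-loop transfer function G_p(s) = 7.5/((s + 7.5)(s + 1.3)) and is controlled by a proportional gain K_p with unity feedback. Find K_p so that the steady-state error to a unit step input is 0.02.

K_p = 63.7

The loop is type 0, so e_ss(step) = 1/(1 + K_pos) with K_pos = K_p·G_p(0).
G_p(0) = 0.7692. Require 1/(1 + K_p·0.7692) = 0.02, so 1 + 0.7692·K_p = 50.
K_p = (50 − 1)/0.7692 = 63.7.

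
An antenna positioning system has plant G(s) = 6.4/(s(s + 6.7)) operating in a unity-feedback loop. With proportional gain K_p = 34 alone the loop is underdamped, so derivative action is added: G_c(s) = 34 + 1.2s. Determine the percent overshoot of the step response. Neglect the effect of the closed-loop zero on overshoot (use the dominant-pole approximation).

Forward path: (34 + 1.2s)·6.4/(s(s+6.7)). The closed-loop characteristic equation is s² + (6.7 + 6.4·1.2)s + 6.4·34 = 0.
That is s² + 14.38s + 217.6 = 0, so ω_n = 14.75 rad/s and ζ = 14.38/(2·14.75) = 0.4874.
%OS = 100·exp(−πζ/√(1−ζ²)) = 17.3%.

17.3%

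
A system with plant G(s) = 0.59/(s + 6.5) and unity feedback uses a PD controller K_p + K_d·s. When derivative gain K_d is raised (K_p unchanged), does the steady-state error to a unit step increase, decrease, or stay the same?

At s = 0 the derivative term contributes nothing: C(0) = K_p regardless of K_d, so K_pos = K_p·G(0) and e_ss are unchanged.

unchanged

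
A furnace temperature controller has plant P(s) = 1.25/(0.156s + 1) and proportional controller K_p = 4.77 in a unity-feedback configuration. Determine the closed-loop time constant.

τ = 0.0224 s

Closed loop: T(s) = K_p·P/(1+K_p·P) = 5.962/(0.156s + 1 + 5.962), with pole at s = −(1 + 5.962)/0.156 = −44.63.
Closed-loop time constant τ = 1/44.63 = 0.0224 s.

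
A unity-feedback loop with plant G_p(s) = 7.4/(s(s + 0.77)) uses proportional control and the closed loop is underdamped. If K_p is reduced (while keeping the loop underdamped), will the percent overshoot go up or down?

ζ = 0.77/(2√(7.4K_p)) rises as K_p falls; higher damping means less overshoot.

decrease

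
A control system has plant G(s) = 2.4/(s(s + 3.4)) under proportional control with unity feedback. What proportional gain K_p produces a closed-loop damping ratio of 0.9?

Closed-loop characteristic equation: s² + 3.4s + K_p·2.4 = 0.
So ω_n = √(2.4K_p) and 2ζω_n = 3.4, giving ζ = 3.4/(2√(2.4K_p)).
Setting ζ = 0.9: √(2.4K_p) = 3.4/(2·0.9) = 1.889, so K_p = 3.568/2.4 = 1.49.

K_p = 1.49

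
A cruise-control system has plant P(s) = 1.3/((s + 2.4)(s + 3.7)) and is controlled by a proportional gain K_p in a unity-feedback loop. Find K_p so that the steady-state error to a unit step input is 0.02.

K_p = 335

The loop is type 0, so e_ss(step) = 1/(1 + K_pos) with K_pos = K_p·P(0).
P(0) = 0.1464. Require 1/(1 + K_p·0.1464) = 0.02, so 1 + 0.1464·K_p = 50.
K_p = (50 − 1)/0.1464 = 335.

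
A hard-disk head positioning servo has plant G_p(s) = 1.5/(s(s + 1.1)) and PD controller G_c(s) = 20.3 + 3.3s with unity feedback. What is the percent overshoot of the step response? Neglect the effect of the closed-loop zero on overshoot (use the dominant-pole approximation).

12.8%

Forward path: (20.3 + 3.3s)·1.5/(s(s+1.1)). The closed-loop characteristic equation is s² + (1.1 + 1.5·3.3)s + 1.5·20.3 = 0.
That is s² + 6.05s + 30.45 = 0, so ω_n = 5.518 rad/s and ζ = 6.05/(2·5.518) = 0.5482.
%OS = 100·exp(−πζ/√(1−ζ²)) = 12.8%.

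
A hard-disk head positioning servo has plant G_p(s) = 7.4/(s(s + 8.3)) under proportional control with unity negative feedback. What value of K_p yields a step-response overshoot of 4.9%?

From %OS = 100·exp(−πζ/√(1−ζ²)) = 4.9%, ζ = −ln(0.049)/√(π²+ln²(0.049)) = 0.6925.
Characteristic equation s² + 8.3s + 7.4K_p = 0 gives ζ = 8.3/(2√(7.4K_p)).
Setting ζ = 0.6925: √(7.4K_p) = 8.3/(2·0.6925) = 5.992, so K_p = 35.91/7.4 = 4.85.

K_p = 4.85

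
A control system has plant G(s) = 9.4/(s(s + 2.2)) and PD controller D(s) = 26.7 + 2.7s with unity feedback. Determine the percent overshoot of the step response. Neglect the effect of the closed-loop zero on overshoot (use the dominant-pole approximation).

Forward path: (26.7 + 2.7s)·9.4/(s(s+2.2)). The closed-loop characteristic equation is s² + (2.2 + 9.4·2.7)s + 9.4·26.7 = 0.
That is s² + 27.58s + 251 = 0, so ω_n = 15.84 rad/s and ζ = 27.58/(2·15.84) = 0.8705.
%OS = 100·exp(−πζ/√(1−ζ²)) = 0.387%.

0.387%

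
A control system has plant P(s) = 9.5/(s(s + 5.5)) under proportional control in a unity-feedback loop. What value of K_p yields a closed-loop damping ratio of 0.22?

Closed-loop characteristic equation: s² + 5.5s + K_p·9.5 = 0.
So ω_n = √(9.5K_p) and 2ζω_n = 5.5, giving ζ = 5.5/(2√(9.5K_p)).
Setting ζ = 0.22: √(9.5K_p) = 5.5/(2·0.22) = 12.5, so K_p = 156.2/9.5 = 16.4.

K_p = 16.4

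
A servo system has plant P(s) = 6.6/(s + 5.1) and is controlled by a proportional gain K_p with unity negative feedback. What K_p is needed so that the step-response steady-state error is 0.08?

Steady-state error for a unit step on this type-0 loop is 1/(1 + K_p·P(0)).
P(0) = 1.294. Require 1/(1 + K_p·1.294) = 0.08, so 1 + 1.294·K_p = 12.5.
K_p = (12.5 − 1)/1.294 = 8.89.

K_p = 8.89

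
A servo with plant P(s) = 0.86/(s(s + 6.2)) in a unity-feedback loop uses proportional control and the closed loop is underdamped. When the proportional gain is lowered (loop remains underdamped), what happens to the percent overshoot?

ζ = 6.2/(2√(0.86K_p)) rises as K_p falls; higher damping means less overshoot.

decrease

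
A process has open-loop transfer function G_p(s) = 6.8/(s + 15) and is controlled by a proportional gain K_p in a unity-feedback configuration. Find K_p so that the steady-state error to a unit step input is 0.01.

The loop is type 0, so e_ss(step) = 1/(1 + K_pos) with K_pos = K_p·G_p(0).
G_p(0) = 0.4533. Require 1/(1 + K_p·0.4533) = 0.01, so 1 + 0.4533·K_p = 100.
K_p = (100 − 1)/0.4533 = 218.

K_p = 218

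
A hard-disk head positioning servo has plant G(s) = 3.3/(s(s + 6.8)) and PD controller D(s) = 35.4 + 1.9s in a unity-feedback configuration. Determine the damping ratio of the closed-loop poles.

ζ = 0.605

Forward path: (35.4 + 1.9s)·3.3/(s(s+6.8)). The closed-loop characteristic equation is s² + (6.8 + 3.3·1.9)s + 3.3·35.4 = 0.
That is s² + 13.07s + 116.8 = 0, so ω_n = 10.81 rad/s and ζ = 13.07/(2·10.81) = 0.6046.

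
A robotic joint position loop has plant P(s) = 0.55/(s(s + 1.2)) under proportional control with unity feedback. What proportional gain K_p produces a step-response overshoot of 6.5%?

K_p = 1.52

From %OS = 100·exp(−πζ/√(1−ζ²)) = 6.5%, ζ = −ln(0.065)/√(π²+ln²(0.065)) = 0.6564.
Characteristic equation s² + 1.2s + 0.55K_p = 0 gives ζ = 1.2/(2√(0.55K_p)).
Setting ζ = 0.6564: √(0.55K_p) = 1.2/(2·0.6564) = 0.9141, so K_p = 0.8356/0.55 = 1.52.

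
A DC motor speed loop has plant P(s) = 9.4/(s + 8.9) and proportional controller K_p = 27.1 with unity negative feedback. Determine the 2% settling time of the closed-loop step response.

Closed-loop transfer function: T(s) = K_p·P(s)/(1 + K_p·P(s)) = 254.7/(s + 8.9 + 254.7) = 254.7/(s + 263.6).
Time constant τ = 1/263.6 = 0.003793 s, so the 2% settling time is about 4τ = 0.0152 s.

T_s ≈ 0.0152 s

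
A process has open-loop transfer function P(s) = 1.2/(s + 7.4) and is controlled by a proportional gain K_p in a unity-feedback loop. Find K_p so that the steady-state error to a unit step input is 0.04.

The loop is type 0, so e_ss(step) = 1/(1 + K_pos) with K_pos = K_p·P(0).
P(0) = 0.1622. Require 1/(1 + K_p·0.1622) = 0.04, so 1 + 0.1622·K_p = 25.
K_p = (25 − 1)/0.1622 = 148.

K_p = 148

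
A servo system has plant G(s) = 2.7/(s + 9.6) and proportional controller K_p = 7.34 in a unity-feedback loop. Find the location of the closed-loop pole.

Closed-loop transfer function: T(s) = K_p·G(s)/(1 + K_p·G(s)) = 19.82/(s + 9.6 + 19.82) = 19.82/(s + 29.42).
The closed-loop pole is at s = −29.42.

s = -29.42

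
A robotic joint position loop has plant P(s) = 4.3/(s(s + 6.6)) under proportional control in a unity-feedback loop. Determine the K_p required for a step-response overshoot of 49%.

K_p = 51.7

From %OS = 100·exp(−πζ/√(1−ζ²)) = 49%, ζ = −ln(0.49)/√(π²+ln²(0.49)) = 0.2214.
Characteristic equation s² + 6.6s + 4.3K_p = 0 gives ζ = 6.6/(2√(4.3K_p)).
Setting ζ = 0.2214: √(4.3K_p) = 6.6/(2·0.2214) = 14.9, so K_p = 222.1/4.3 = 51.7.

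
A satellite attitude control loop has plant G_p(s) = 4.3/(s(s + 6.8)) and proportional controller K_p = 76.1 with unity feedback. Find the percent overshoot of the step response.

54.8%

The closed-loop denominator s² + 6.8s + 327.2 gives ω_n = √327.2 = 18.09 and ζ = 6.8/(2ω_n) = 0.188.
%OS = 100·exp(−πζ/√(1−ζ²)) = 100·exp(−π·0.188/√0.9647) = 54.8%.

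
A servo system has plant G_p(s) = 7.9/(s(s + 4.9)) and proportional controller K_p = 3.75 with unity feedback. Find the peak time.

T_p = 0.646 s

Closed-loop characteristic equation: s² + 4.9s + 29.62 = 0, so ω_n = 5.443 rad/s and ζ = 4.9/(2·5.443) = 0.4501.
Damped frequency ω_d = ω_n√(1−ζ²) = 4.86 rad/s, so peak time T_p = π/ω_d = 0.646 s.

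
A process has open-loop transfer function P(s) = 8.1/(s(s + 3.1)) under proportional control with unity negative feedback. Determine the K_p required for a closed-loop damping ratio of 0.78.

Closed-loop characteristic equation: s² + 3.1s + K_p·8.1 = 0.
So ω_n = √(8.1K_p) and 2ζω_n = 3.1, giving ζ = 3.1/(2√(8.1K_p)).
Setting ζ = 0.78: √(8.1K_p) = 3.1/(2·0.78) = 1.987, so K_p = 3.949/8.1 = 0.488.

K_p = 0.488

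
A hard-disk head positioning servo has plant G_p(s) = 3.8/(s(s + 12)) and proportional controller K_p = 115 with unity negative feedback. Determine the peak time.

T_p = 0.157 s

From 1 + K_pG_p(s) = 0: s² + 12s + 437 = 0 ⇒ ω_n = 20.9, ζ = 0.287.
Damped frequency ω_d = ω_n√(1−ζ²) = 20.02 rad/s, so peak time T_p = π/ω_d = 0.157 s.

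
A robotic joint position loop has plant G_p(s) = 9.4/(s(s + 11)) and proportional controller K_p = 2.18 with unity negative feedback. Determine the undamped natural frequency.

ω_n = 4.53 rad/s

1 + K_p·G_p(s) = 0 gives s² + 11s + 20.49 = 0.
Matching s² + 2ζω_n s + ω_n²: ω_n = √20.49 = 4.527 rad/s and 2ζω_n = 11, so ζ = 11/(2·4.527) = 1.21.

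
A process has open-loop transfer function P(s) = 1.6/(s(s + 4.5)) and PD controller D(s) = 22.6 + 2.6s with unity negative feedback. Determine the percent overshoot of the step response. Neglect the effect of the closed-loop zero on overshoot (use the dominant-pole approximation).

3.84%

Forward path: (22.6 + 2.6s)·1.6/(s(s+4.5)). The closed-loop characteristic equation is s² + (4.5 + 1.6·2.6)s + 1.6·22.6 = 0.
That is s² + 8.66s + 36.16 = 0, so ω_n = 6.013 rad/s and ζ = 8.66/(2·6.013) = 0.7201.
%OS = 100·exp(−πζ/√(1−ζ²)) = 3.84%.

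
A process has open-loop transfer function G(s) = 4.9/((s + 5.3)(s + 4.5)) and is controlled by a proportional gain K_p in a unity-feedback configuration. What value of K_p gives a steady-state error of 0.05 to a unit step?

Steady-state error for a unit step on this type-0 loop is 1/(1 + K_p·G(0)).
G(0) = 0.2055. Require 1/(1 + K_p·0.2055) = 0.05, so 1 + 0.2055·K_p = 20.
K_p = (20 − 1)/0.2055 = 92.5.

K_p = 92.5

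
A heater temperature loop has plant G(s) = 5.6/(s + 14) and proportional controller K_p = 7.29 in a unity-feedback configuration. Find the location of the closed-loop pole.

s = -54.82

Closed-loop transfer function: T(s) = K_p·G(s)/(1 + K_p·G(s)) = 40.82/(s + 14 + 40.82) = 40.82/(s + 54.82).
The closed-loop pole is at s = −54.82.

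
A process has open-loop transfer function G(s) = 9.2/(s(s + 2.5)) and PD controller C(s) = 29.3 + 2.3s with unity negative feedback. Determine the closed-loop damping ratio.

ζ = 0.721

Forward path: (29.3 + 2.3s)·9.2/(s(s+2.5)). The closed-loop characteristic equation is s² + (2.5 + 9.2·2.3)s + 9.2·29.3 = 0.
That is s² + 23.66s + 269.6 = 0, so ω_n = 16.42 rad/s and ζ = 23.66/(2·16.42) = 0.7205.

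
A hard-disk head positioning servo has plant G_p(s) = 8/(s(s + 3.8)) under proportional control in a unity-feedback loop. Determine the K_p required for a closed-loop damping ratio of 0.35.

Closed-loop characteristic equation: s² + 3.8s + K_p·8 = 0.
So ω_n = √(8K_p) and 2ζω_n = 3.8, giving ζ = 3.8/(2√(8K_p)).
Setting ζ = 0.35: √(8K_p) = 3.8/(2·0.35) = 5.429, so K_p = 29.47/8 = 3.68.

K_p = 3.68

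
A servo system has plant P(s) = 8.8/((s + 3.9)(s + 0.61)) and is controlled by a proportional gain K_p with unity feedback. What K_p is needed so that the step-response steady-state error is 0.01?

The loop is type 0, so e_ss(step) = 1/(1 + K_pos) with K_pos = K_p·P(0).
P(0) = 3.699. Require 1/(1 + K_p·3.699) = 0.01, so 1 + 3.699·K_p = 100.
K_p = (100 − 1)/3.699 = 26.8.

K_p = 26.8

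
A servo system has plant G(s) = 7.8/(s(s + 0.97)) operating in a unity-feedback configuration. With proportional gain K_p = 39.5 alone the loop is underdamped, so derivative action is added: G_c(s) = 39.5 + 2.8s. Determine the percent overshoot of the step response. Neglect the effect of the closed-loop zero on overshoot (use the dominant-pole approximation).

6.82%

Forward path: (39.5 + 2.8s)·7.8/(s(s+0.97)). The closed-loop characteristic equation is s² + (0.97 + 7.8·2.8)s + 7.8·39.5 = 0.
That is s² + 22.81s + 308.1 = 0, so ω_n = 17.55 rad/s and ζ = 22.81/(2·17.55) = 0.6498.
%OS = 100·exp(−πζ/√(1−ζ²)) = 6.82%.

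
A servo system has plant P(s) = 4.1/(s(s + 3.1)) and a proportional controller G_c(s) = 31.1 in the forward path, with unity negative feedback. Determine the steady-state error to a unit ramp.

0.0243

The loop has one pole at the origin (type 1). Velocity error constant K_v = lim_{s→0} s·G_c(s)P(s) = 31.1·4.1/3.1 = 41.13.
Steady-state error to a unit ramp: e_ss = 1/K_v = 0.0243.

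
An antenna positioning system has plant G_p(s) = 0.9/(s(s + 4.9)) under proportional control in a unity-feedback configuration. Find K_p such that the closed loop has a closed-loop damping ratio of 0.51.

Closed-loop characteristic equation: s² + 4.9s + K_p·0.9 = 0.
So ω_n = √(0.9K_p) and 2ζω_n = 4.9, giving ζ = 4.9/(2√(0.9K_p)).
Setting ζ = 0.51: √(0.9K_p) = 4.9/(2·0.51) = 4.804, so K_p = 23.08/0.9 = 25.6.

K_p = 25.6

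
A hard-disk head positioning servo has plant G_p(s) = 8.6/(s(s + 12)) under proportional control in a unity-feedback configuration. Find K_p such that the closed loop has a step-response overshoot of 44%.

K_p = 65.5

From %OS = 100·exp(−πζ/√(1−ζ²)) = 44%, ζ = −ln(0.44)/√(π²+ln²(0.44)) = 0.2528.
Characteristic equation s² + 12s + 8.6K_p = 0 gives ζ = 12/(2√(8.6K_p)).
Setting ζ = 0.2528: √(8.6K_p) = 12/(2·0.2528) = 23.73, so K_p = 563.2/8.6 = 65.5.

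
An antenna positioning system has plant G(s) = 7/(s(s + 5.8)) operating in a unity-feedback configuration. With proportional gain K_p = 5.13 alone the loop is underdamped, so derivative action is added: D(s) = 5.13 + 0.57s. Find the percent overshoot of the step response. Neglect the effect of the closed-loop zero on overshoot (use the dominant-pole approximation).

Forward path: (5.13 + 0.57s)·7/(s(s+5.8)). The closed-loop characteristic equation is s² + (5.8 + 7·0.57)s + 7·5.13 = 0.
That is s² + 9.79s + 35.91 = 0, so ω_n = 5.992 rad/s and ζ = 9.79/(2·5.992) = 0.8169.
%OS = 100·exp(−πζ/√(1−ζ²)) = 1.17%.

1.17%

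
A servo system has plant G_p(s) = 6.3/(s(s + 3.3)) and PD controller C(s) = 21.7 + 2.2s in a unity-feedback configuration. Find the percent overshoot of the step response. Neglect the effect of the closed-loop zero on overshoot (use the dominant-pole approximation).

Forward path: (21.7 + 2.2s)·6.3/(s(s+3.3)). The closed-loop characteristic equation is s² + (3.3 + 6.3·2.2)s + 6.3·21.7 = 0.
That is s² + 17.16s + 136.7 = 0, so ω_n = 11.69 rad/s and ζ = 17.16/(2·11.69) = 0.7338.
%OS = 100·exp(−πζ/√(1−ζ²)) = 3.36%.

3.36%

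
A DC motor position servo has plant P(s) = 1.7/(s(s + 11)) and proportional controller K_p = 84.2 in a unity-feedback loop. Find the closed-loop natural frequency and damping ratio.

With unity feedback the closed-loop characteristic equation is s² + 11s + 84.2·1.7 = s² + 11s + 143.1 = 0.
Matching s² + 2ζω_n s + ω_n²: ω_n = √143.1 = 11.96 rad/s and 2ζω_n = 11, so ζ = 11/(2·11.96) = 0.46.

ω_n = 12 rad/s, ζ = 0.46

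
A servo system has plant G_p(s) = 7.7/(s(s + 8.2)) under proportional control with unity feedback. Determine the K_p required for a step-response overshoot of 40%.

From %OS = 100·exp(−πζ/√(1−ζ²)) = 40%, ζ = −ln(0.4)/√(π²+ln²(0.4)) = 0.28.
Characteristic equation s² + 8.2s + 7.7K_p = 0 gives ζ = 8.2/(2√(7.7K_p)).
Setting ζ = 0.28: √(7.7K_p) = 8.2/(2·0.28) = 14.64, so K_p = 214.4/7.7 = 27.8.

K_p = 27.8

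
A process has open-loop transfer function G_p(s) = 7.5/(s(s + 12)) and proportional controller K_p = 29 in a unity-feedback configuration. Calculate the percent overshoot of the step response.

24.7%

The closed-loop denominator s² + 12s + 217.5 gives ω_n = √217.5 = 14.75 and ζ = 12/(2ω_n) = 0.4068.
%OS = 100·exp(−πζ/√(1−ζ²)) = 100·exp(−π·0.4068/√0.8345) = 24.7%.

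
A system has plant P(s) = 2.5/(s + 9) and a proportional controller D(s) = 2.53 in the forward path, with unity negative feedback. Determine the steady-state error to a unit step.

0.587

The loop is type 0. Static position error constant K_pos = D(0)·P(0) = 2.53·0.2778 = 0.7028.
Steady-state error to a unit step: e_ss = 1/(1+K_pos) = 1/1.703 = 0.587.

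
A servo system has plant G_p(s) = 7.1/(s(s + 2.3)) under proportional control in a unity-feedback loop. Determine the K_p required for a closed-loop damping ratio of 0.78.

K_p = 0.306

Closed-loop characteristic equation: s² + 2.3s + K_p·7.1 = 0.
So ω_n = √(7.1K_p) and 2ζω_n = 2.3, giving ζ = 2.3/(2√(7.1K_p)).
Setting ζ = 0.78: √(7.1K_p) = 2.3/(2·0.78) = 1.474, so K_p = 2.174/7.1 = 0.306.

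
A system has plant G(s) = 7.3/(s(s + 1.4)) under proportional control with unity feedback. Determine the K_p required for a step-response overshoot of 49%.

From %OS = 100·exp(−πζ/√(1−ζ²)) = 49%, ζ = −ln(0.49)/√(π²+ln²(0.49)) = 0.2214.
Characteristic equation s² + 1.4s + 7.3K_p = 0 gives ζ = 1.4/(2√(7.3K_p)).
Setting ζ = 0.2214: √(7.3K_p) = 1.4/(2·0.2214) = 3.161, so K_p = 9.994/7.3 = 1.37.

K_p = 1.37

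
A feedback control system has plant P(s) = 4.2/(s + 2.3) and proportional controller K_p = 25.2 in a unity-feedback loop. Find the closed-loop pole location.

s = -108.1

Closed-loop transfer function: T(s) = K_p·P(s)/(1 + K_p·P(s)) = 105.8/(s + 2.3 + 105.8) = 105.8/(s + 108.1).
The closed-loop pole is at s = −108.1.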